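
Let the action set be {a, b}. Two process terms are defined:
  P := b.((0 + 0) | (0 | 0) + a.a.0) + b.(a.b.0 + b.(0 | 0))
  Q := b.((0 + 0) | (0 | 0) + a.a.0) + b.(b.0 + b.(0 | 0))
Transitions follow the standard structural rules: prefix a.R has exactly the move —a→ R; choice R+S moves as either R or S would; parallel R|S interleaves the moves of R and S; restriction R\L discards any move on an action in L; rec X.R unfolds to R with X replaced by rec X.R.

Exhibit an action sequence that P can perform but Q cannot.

bab

LTS(P): 7 reachable states
  u0 = b.((0 + 0) | (0 | 0) + a.a.0) + b.(a.b.0 + b.(0 | 0)) ⊢ =b=> u1, =b=> u2
  u1 = (0 + 0) | (0 | 0) + a.a.0 ⊢ =a=> u3
  u2 = a.b.0 + b.(0 | 0) ⊢ =a=> u4, =b=> u5
  u3 = a.0 ⊢ =a=> u6
  u4 = b.0 ⊢ =b=> u6
  u5 = 0 | 0 ⊢ ·
  u6 = 0 ⊢ ·
LTS(Q): 6 reachable states
  v0 = b.((0 + 0) | (0 | 0) + a.a.0) + b.(b.0 + b.(0 | 0)) ⊢ =b=> v1, =b=> v2
  v1 = (0 + 0) | (0 | 0) + a.a.0 ⊢ =a=> v3
  v2 = b.0 + b.(0 | 0) ⊢ =b=> v4, =b=> v5
  v3 = a.0 ⊢ =a=> v4
  v4 = 0 ⊢ ·
  v5 = 0 | 0 ⊢ ·
Trace ⟨bab⟩ through P, begin at {u0}:
  step 1 (b): {u1, u2}
  step 2 (a): {u3, u4}
  step 3 (b): {u6}
  ✓ P
Trace ⟨bab⟩ through Q, begin at {v0}:
  step 1 (b): {v1, v2}
  step 2 (a): {v3}
  step 3 (b): ∅ (Q stuck)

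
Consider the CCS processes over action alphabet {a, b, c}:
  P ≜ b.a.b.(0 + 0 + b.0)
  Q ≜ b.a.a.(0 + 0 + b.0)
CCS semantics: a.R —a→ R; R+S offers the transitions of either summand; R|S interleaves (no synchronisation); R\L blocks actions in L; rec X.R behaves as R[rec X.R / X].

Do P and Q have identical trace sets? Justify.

trace-distinct — witness ⟨bab⟩

LTS(P): 5 reachable states
  p0 = b.a.b.(0 + 0 + b.0) | ··b··> p1
  p1 = a.b.(0 + 0 + b.0) | ··a··> p2
  p2 = b.(0 + 0 + b.0) | ··b··> p3
  p3 = 0 + 0 + b.0 | ··b··> p4
  p4 = 0 | ∅
LTS(Q): 5 reachable states
  q0 = b.a.a.(0 + 0 + b.0) | ··b··> q1
  q1 = a.a.(0 + 0 + b.0) | ··a··> q2
  q2 = a.(0 + 0 + b.0) | ··a··> q3
  q3 = 0 + 0 + b.0 | ··b··> q4
  q4 = 0 | ∅
Executing bab from P (initial set {p0}):
  step 1 (b): {p1}
  step 2 (a): {p2}
  step 3 (b): {p3}
  P completes σ.
Executing bab from Q (initial set {q0}):
  step 1 (b): {q1}
  step 2 (a): {q2}
  step 3 (b): ∅  — Q cannot continue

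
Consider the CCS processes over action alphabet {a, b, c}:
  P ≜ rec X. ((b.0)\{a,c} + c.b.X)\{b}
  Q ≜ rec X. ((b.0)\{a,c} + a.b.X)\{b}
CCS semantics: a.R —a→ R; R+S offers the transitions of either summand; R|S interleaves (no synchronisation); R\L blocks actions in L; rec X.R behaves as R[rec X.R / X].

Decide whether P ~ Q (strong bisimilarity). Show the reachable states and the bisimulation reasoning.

not bisimilar

LTS(P): 2 reachable states
  s0 = rec X. ((b.0)\{a,c} + c.b.X)\{b} has moves =c=> s1
  s1 = (b.(rec X. ((b.0)\{a,c} + c.b.X)\{b}))\{b} has moves ·
LTS(Q): 2 reachable states
  t0 = rec X. ((b.0)\{a,c} + a.b.X)\{b} has moves =a=> t1
  t1 = (b.(rec X. ((b.0)\{a,c} + a.b.X)\{b}))\{b} has moves ·
Partition-refinement fixed point:
  B0 = {s0}
  B1 = {s1, t1}
  B2 = {t0}
s0 ∈ B0, t0 ∈ B2 → different blocks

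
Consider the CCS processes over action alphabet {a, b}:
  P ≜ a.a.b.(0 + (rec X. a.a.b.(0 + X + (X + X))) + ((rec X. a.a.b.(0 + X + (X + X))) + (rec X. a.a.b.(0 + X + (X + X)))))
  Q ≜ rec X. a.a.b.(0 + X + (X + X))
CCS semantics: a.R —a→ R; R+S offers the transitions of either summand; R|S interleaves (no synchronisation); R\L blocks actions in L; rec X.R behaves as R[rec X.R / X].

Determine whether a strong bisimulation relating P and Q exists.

YES

P's transition system — 4 states:
  u0 = a.a.b.(0 + (rec X. a.a.b.(0 + X + (X + X))) + ((rec X. a.a.b.(0 + X + (X + X))) + (rec X. a.a.b.(0 + X + (X + X))))) has moves -a-> u1
  u1 = a.b.(0 + (rec X. a.a.b.(0 + X + (X + X))) + ((rec X. a.a.b.(0 + X + (X + X))) + (rec X. a.a.b.(0 + X + (X + X))))) has moves -a-> u2
  u2 = b.(0 + (rec X. a.a.b.(0 + X + (X + X))) + ((rec X. a.a.b.(0 + X + (X + X))) + (rec X. a.a.b.(0 + X + (X + X))))) has moves -b-> u3
  u3 = 0 + (rec X. a.a.b.(0 + X + (X + X))) + ((rec X. a.a.b.(0 + X + (X + X))) + (rec X. a.a.b.(0 + X + (X + X)))) has moves -a-> u1
Q's transition system — 4 states:
  v0 = rec X. a.a.b.(0 + X + (X + X)) has moves -a-> v1
  v1 = a.b.(0 + (rec X. a.a.b.(0 + X + (X + X))) + ((rec X. a.a.b.(0 + X + (X + X))) + (rec X. a.a.b.(0 + X + (X + X))))) has moves -a-> v2
  v2 = b.(0 + (rec X. a.a.b.(0 + X + (X + X))) + ((rec X. a.a.b.(0 + X + (X + X))) + (rec X. a.a.b.(0 + X + (X + X))))) has moves -b-> v3
  v3 = 0 + (rec X. a.a.b.(0 + X + (X + X))) + ((rec X. a.a.b.(0 + X + (X + X))) + (rec X. a.a.b.(0 + X + (X + X)))) has moves -a-> v1
Bisimilarity quotient blocks:
  B0 = {u0, u3, v0, v3}
  B1 = {u1, v1}
  B2 = {u2, v2}
u0 ∈ B0, v0 ∈ B0 → same block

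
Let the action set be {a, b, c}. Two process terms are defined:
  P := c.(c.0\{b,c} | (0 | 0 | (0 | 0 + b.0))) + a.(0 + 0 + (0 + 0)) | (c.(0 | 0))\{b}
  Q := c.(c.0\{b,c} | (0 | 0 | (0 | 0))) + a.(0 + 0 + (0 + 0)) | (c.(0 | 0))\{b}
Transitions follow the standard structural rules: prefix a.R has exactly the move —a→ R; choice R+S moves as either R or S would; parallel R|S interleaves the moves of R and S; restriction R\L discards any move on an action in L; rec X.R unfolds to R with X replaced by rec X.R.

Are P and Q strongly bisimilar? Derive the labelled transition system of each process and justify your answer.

not bisimilar

Reachable graph of P (8 states):
  u0 = c.(c.0\{b,c} | (0 | 0 | (0 | 0 + b.0))) + a.(0 + 0 + (0 + 0)) | (c.(0 | 0))\{b} ⊢ =a=> u1, =c=> u2, =c=> u3
  u1 = (0 + 0 + (0 + 0)) | (c.(0 | 0))\{b} ⊢ =c=> u4
  u2 = a.(0 + 0 + (0 + 0)) | (0 | 0)\{b} ⊢ =a=> u4
  u3 = c.0\{b,c} | (0 | 0 | (0 | 0 + b.0)) ⊢ =b=> u5, =c=> u6
  u4 = (0 + 0 + (0 + 0)) | (0 | 0)\{b} ⊢ ∅
  u5 = c.0\{b,c} | (0 | 0 | 0) ⊢ =c=> u7
  u6 = 0\{b,c} | (0 | 0 | (0 | 0 + b.0)) ⊢ =b=> u7
  u7 = 0\{b,c} | (0 | 0 | 0) ⊢ ∅
Reachable graph of Q (6 states):
  v0 = c.(c.0\{b,c} | (0 | 0 | (0 | 0))) + a.(0 + 0 + (0 + 0)) | (c.(0 | 0))\{b} ⊢ =a=> v1, =c=> v2, =c=> v3
  v1 = (0 + 0 + (0 + 0)) | (c.(0 | 0))\{b} ⊢ =c=> v4
  v2 = a.(0 + 0 + (0 + 0)) | (0 | 0)\{b} ⊢ =a=> v4
  v3 = c.0\{b,c} | (0 | 0 | (0 | 0)) ⊢ =c=> v5
  v4 = (0 + 0 + (0 + 0)) | (0 | 0)\{b} ⊢ ∅
  v5 = 0\{b,c} | (0 | 0 | (0 | 0)) ⊢ ∅
Bisimilarity quotient blocks:
  B0 = {u0}
  B1 = {u3}
  B2 = {u1, u5, v1, v3}
  B3 = {u4, u7, v4, v5}
  B4 = {u6}
  B5 = {u2, v2}
  B6 = {v0}
u0 ∈ B0, v0 ∈ B6 → different blocks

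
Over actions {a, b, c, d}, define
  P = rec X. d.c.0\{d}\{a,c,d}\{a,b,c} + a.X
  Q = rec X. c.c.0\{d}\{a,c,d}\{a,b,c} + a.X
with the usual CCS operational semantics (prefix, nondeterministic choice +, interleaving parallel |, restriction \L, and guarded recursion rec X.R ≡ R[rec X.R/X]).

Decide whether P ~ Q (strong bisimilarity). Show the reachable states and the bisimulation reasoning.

NO

P's transition system — 3 states:
  s0 = rec X. d.c.0\{d}\{a,c,d}\{a,b,c} + a.X → —a→ s0, —d→ s1
  s1 = c.0\{d}\{a,c,d}\{a,b,c} → —c→ s2
  s2 = 0\{d}\{a,c,d}\{a,b,c} → deadlocked
Q's transition system — 3 states:
  t0 = rec X. c.c.0\{d}\{a,c,d}\{a,b,c} + a.X → —a→ t0, —c→ t1
  t1 = c.0\{d}\{a,c,d}\{a,b,c} → —c→ t2
  t2 = 0\{d}\{a,c,d}\{a,b,c} → deadlocked
Coarsest stable partition (strong bisimilarity classes):
  B0 = {s0}
  B1 = {s1, t1}
  B2 = {s2, t2}
  B3 = {t0}
s0 ∈ B0, t0 ∈ B3 → different blocks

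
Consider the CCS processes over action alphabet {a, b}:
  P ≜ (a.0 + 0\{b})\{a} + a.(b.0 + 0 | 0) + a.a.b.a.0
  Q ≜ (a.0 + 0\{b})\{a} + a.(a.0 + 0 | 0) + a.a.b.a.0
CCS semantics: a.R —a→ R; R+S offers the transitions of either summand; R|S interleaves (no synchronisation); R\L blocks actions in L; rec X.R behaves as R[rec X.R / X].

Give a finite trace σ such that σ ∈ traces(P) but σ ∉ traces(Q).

Reachable graph of P (6 states):
  u0 = (a.0 + 0\{b})\{a} + a.(b.0 + 0 | 0) + a.a.b.a.0 has moves —a→ u1, —a→ u2
  u1 = a.b.a.0 has moves —a→ u3
  u2 = b.0 + 0 | 0 has moves —b→ u4
  u3 = b.a.0 has moves —b→ u5
  u4 = 0 has moves deadlocked
  u5 = a.0 has moves —a→ u4
Reachable graph of Q (6 states):
  v0 = (a.0 + 0\{b})\{a} + a.(a.0 + 0 | 0) + a.a.b.a.0 has moves —a→ v1, —a→ v2
  v1 = a.0 + 0 | 0 has moves —a→ v3
  v2 = a.b.a.0 has moves —a→ v4
  v3 = 0 has moves deadlocked
  v4 = b.a.0 has moves —b→ v5
  v5 = a.0 has moves —a→ v3
Run σ = ⟨ab⟩ on P: start {u0}
  after a @ step 1: {u1, u2}
  after b @ step 2: {u4}
  P completes σ.
Run σ = ⟨ab⟩ on Q: start {v0}
  after a @ step 1: {v1, v2}
  after b @ step 2: ∅  — Q cannot continue

ab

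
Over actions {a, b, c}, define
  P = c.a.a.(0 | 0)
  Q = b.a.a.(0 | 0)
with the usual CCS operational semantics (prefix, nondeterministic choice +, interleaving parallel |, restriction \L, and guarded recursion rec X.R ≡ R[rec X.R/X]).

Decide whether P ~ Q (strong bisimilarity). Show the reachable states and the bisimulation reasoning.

P ≁ Q

Reachable graph of P (4 states):
  m0 = c.a.a.(0 | 0) | —c→ m1
  m1 = a.a.(0 | 0) | —a→ m2
  m2 = a.(0 | 0) | —a→ m3
  m3 = 0 | 0 | stopped
Reachable graph of Q (4 states):
  n0 = b.a.a.(0 | 0) | —b→ n1
  n1 = a.a.(0 | 0) | —a→ n2
  n2 = a.(0 | 0) | —a→ n3
  n3 = 0 | 0 | stopped
Partition-refinement fixed point:
  B0 = {m0}
  B1 = {m1, n1}
  B2 = {m2, n2}
  B3 = {m3, n3}
  B4 = {n0}
m0 ∈ B0, n0 ∈ B4 → different blocks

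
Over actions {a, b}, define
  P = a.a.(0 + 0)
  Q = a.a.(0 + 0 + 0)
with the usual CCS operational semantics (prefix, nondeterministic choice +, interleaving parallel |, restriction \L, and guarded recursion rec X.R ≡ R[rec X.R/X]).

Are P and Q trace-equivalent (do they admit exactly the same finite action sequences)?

traces(P) = traces(Q)

P's transition system — 3 states:
  p0 = a.a.(0 + 0) has moves —a→ p1
  p1 = a.(0 + 0) has moves —a→ p2
  p2 = 0 + 0 has moves (no moves)
Q's transition system — 3 states:
  q0 = a.a.(0 + 0 + 0) has moves —a→ q1
  q1 = a.(0 + 0 + 0) has moves —a→ q2
  q2 = 0 + 0 + 0 has moves (no moves)
Partition-refinement fixed point:
  B0 = {p0, q0}
  B1 = {p1, q1}
  B2 = {p2, q2}
p0 ∈ B0, q0 ∈ B0 → same block
Bisimilar ⇒ trace-equivalent.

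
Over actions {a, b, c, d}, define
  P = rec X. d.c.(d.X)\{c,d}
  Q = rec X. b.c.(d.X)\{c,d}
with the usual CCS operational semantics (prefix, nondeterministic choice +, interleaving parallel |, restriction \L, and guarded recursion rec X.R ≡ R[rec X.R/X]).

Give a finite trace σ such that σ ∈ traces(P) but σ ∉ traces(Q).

P's transition system — 3 states:
  m0 = rec X. d.c.(d.X)\{c,d} ⊢ —d→ m1
  m1 = c.(d.(rec X. d.c.(d.X)\{c,d}))\{c,d} ⊢ —c→ m2
  m2 = (d.(rec X. d.c.(d.X)\{c,d}))\{c,d} ⊢ stopped
Q's transition system — 3 states:
  n0 = rec X. b.c.(d.X)\{c,d} ⊢ —b→ n1
  n1 = c.(d.(rec X. b.c.(d.X)\{c,d}))\{c,d} ⊢ —c→ n2
  n2 = (d.(rec X. b.c.(d.X)\{c,d}))\{c,d} ⊢ stopped
Trace ⟨d⟩ through P, begin at {m0}:
  after d @ step 1: {m1}
  ✓ P
Trace ⟨d⟩ through Q, begin at {n0}:
  after d @ step 1: ∅ (Q stuck)

d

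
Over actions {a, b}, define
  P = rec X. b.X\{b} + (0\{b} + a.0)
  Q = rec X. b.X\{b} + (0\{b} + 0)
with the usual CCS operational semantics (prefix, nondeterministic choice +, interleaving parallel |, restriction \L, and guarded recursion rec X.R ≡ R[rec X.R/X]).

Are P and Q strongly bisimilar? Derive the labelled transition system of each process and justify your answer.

not bisimilar

Reachable graph of P (4 states):
  p0 = rec X. b.X\{b} + (0\{b} + a.0) :: ··a··> p1, ··b··> p2
  p1 = 0 :: ∅
  p2 = (rec X. b.X\{b} + (0\{b} + a.0))\{b} :: ··a··> p3
  p3 = 0\{b} :: ∅
Reachable graph of Q (2 states):
  q0 = rec X. b.X\{b} + (0\{b} + 0) :: ··b··> q1
  q1 = (rec X. b.X\{b} + (0\{b} + 0))\{b} :: ∅
Coarsest stable partition (strong bisimilarity classes):
  B0 = {p0}
  B1 = {p1, p3, q1}
  B2 = {p2}
  B3 = {q0}
p0 ∈ B0, q0 ∈ B3 → different blocks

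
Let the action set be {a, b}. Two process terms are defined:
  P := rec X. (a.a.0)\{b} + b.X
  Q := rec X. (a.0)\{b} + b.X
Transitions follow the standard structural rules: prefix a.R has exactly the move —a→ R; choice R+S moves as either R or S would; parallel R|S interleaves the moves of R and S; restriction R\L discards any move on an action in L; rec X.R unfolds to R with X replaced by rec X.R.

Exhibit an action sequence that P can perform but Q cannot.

aa

LTS(P): 3 reachable states
  m0 = rec X. (a.a.0)\{b} + b.X ⊢ ··a··> m1, ··b··> m0
  m1 = (a.0)\{b} ⊢ ··a··> m2
  m2 = 0\{b} ⊢ stopped
LTS(Q): 2 reachable states
  n0 = rec X. (a.0)\{b} + b.X ⊢ ··a··> n1, ··b··> n0
  n1 = 0\{b} ⊢ stopped
Run σ = ⟨aa⟩ on P: start {m0}
  [1] a ⇒ {m1}
  [2] a ⇒ {m2}
  P completes σ.
Run σ = ⟨aa⟩ on Q: start {n0}
  [1] a ⇒ {n1}
  [2] a ⇒ no successor for Q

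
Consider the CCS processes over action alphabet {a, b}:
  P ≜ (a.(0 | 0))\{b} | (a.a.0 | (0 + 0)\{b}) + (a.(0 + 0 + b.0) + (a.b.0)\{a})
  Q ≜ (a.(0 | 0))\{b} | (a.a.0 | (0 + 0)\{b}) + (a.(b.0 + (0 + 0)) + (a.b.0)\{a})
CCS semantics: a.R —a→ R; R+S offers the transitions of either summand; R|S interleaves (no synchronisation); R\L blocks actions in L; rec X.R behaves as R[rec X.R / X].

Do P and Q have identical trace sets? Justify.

YES

LTS(P): 8 reachable states
  u0 = (a.(0 | 0))\{b} | (a.a.0 | (0 + 0)\{b}) + (a.(0 + 0 + b.0) + (a.b.0)\{a}) | —a→ u1, —a→ u2, —a→ u3
  u1 = (0 | 0)\{b} | (a.a.0 | (0 + 0)\{b}) | —a→ u4
  u2 = (a.(0 | 0))\{b} | (a.0 | (0 + 0)\{b}) | —a→ u4, —a→ u5
  u3 = 0 + 0 + b.0 | —b→ u6
  u4 = (0 | 0)\{b} | (a.0 | (0 + 0)\{b}) | —a→ u7
  u5 = (a.(0 | 0))\{b} | (0 | (0 + 0)\{b}) | —a→ u7
  u6 = 0 | deadlocked
  u7 = (0 | 0)\{b} | (0 | (0 + 0)\{b}) | deadlocked
LTS(Q): 8 reachable states
  v0 = (a.(0 | 0))\{b} | (a.a.0 | (0 + 0)\{b}) + (a.(b.0 + (0 + 0)) + (a.b.0)\{a}) | —a→ v1, —a→ v2, —a→ v3
  v1 = (0 | 0)\{b} | (a.a.0 | (0 + 0)\{b}) | —a→ v4
  v2 = (a.(0 | 0))\{b} | (a.0 | (0 + 0)\{b}) | —a→ v4, —a→ v5
  v3 = b.0 + (0 + 0) | —b→ v6
  v4 = (0 | 0)\{b} | (a.0 | (0 + 0)\{b}) | —a→ v7
  v5 = (a.(0 | 0))\{b} | (0 | (0 + 0)\{b}) | —a→ v7
  v6 = 0 | deadlocked
  v7 = (0 | 0)\{b} | (0 | (0 + 0)\{b}) | deadlocked
Partition-refinement fixed point:
  B0 = {u0, v0}
  B1 = {u3, v3}
  B2 = {u6, u7, v6, v7}
  B3 = {u1, u2, v1, v2}
  B4 = {u4, u5, v4, v5}
u0 ∈ B0, v0 ∈ B0 → same block
Bisimilar ⇒ trace-equivalent.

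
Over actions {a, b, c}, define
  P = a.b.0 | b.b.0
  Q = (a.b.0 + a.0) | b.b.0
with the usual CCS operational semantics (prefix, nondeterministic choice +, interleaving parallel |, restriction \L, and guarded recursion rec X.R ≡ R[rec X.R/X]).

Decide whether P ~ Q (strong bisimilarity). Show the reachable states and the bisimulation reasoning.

not bisimilar

P's transition system — 9 states:
  u0 = a.b.0 | b.b.0 :: -a-> u1, -b-> u2
  u1 = b.0 | b.b.0 :: -b-> u3, -b-> u4
  u2 = a.b.0 | b.0 :: -a-> u4, -b-> u5
  u3 = 0 | b.b.0 :: -b-> u6
  u4 = b.0 | b.0 :: -b-> u6, -b-> u7
  u5 = a.b.0 | 0 :: -a-> u7
  u6 = 0 | b.0 :: -b-> u8
  u7 = b.0 | 0 :: -b-> u8
  u8 = 0 | 0 :: ·
Q's transition system — 9 states:
  v0 = (a.b.0 + a.0) | b.b.0 :: -a-> v1, -a-> v2, -b-> v3
  v1 = 0 | b.b.0 :: -b-> v4
  v2 = b.0 | b.b.0 :: -b-> v1, -b-> v5
  v3 = (a.b.0 + a.0) | b.0 :: -a-> v4, -a-> v5, -b-> v6
  v4 = 0 | b.0 :: -b-> v7
  v5 = b.0 | b.0 :: -b-> v4, -b-> v8
  v6 = (a.b.0 + a.0) | 0 :: -a-> v7, -a-> v8
  v7 = 0 | 0 :: ·
  v8 = b.0 | 0 :: -b-> v7
Partition-refinement fixed point:
  B0 = {u0}
  B1 = {u2}
  B2 = {u3, u4, v1, v5}
  B3 = {u6, u7, v4, v8}
  B4 = {u8, v7}
  B5 = {u5}
  B6 = {u1, v2}
  B7 = {v0}
  B8 = {v3}
  B9 = {v6}
u0 ∈ B0, v0 ∈ B7 → different blocks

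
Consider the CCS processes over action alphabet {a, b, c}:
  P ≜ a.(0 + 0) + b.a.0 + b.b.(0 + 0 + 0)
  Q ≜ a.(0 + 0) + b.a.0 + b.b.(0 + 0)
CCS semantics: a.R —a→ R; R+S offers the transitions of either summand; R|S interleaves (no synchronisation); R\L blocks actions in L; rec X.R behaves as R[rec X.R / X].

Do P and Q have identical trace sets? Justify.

trace-equivalent

P's transition system — 6 states:
  m0 = a.(0 + 0) + b.a.0 + b.b.(0 + 0 + 0) ⊢ --a--▸ m1, --b--▸ m2, --b--▸ m3
  m1 = 0 + 0 ⊢ (no moves)
  m2 = a.0 ⊢ --a--▸ m4
  m3 = b.(0 + 0 + 0) ⊢ --b--▸ m5
  m4 = 0 ⊢ (no moves)
  m5 = 0 + 0 + 0 ⊢ (no moves)
Q's transition system — 5 states:
  n0 = a.(0 + 0) + b.a.0 + b.b.(0 + 0) ⊢ --a--▸ n1, --b--▸ n2, --b--▸ n3
  n1 = 0 + 0 ⊢ (no moves)
  n2 = a.0 ⊢ --a--▸ n4
  n3 = b.(0 + 0) ⊢ --b--▸ n1
  n4 = 0 ⊢ (no moves)
Partition-refinement fixed point:
  B0 = {m0, n0}
  B1 = {m1, m4, m5, n1, n4}
  B2 = {m2, n2}
  B3 = {m3, n3}
m0 ∈ B0, n0 ∈ B0 → same block
Bisimilar ⇒ trace-equivalent.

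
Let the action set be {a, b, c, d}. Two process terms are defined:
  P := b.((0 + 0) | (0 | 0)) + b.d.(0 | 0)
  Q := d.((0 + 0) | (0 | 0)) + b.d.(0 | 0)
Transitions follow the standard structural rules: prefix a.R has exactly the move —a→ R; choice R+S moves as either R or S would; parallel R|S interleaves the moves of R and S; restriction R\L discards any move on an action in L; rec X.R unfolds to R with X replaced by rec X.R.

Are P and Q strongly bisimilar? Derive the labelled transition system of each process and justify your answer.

P's transition system — 4 states:
  m0 = b.((0 + 0) | (0 | 0)) + b.d.(0 | 0) → ··b··> m1, ··b··> m2
  m1 = (0 + 0) | (0 | 0) → ·
  m2 = d.(0 | 0) → ··d··> m3
  m3 = 0 | 0 → ·
Q's transition system — 4 states:
  n0 = d.((0 + 0) | (0 | 0)) + b.d.(0 | 0) → ··b··> n1, ··d··> n2
  n1 = d.(0 | 0) → ··d··> n3
  n2 = (0 + 0) | (0 | 0) → ·
  n3 = 0 | 0 → ·
Partition-refinement fixed point:
  B0 = {m0}
  B1 = {m2, n1}
  B2 = {m1, m3, n2, n3}
  B3 = {n0}
m0 ∈ B0, n0 ∈ B3 → different blocks

P ≁ Q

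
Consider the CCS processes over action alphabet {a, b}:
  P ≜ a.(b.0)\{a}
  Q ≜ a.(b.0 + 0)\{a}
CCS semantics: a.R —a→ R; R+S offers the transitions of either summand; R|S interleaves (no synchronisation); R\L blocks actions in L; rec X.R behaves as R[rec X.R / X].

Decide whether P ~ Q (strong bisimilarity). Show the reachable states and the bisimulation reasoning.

Reachable graph of P (3 states):
  p0 = a.(b.0)\{a} :: =a=> p1
  p1 = (b.0)\{a} :: =b=> p2
  p2 = 0\{a} :: stopped
Reachable graph of Q (3 states):
  q0 = a.(b.0 + 0)\{a} :: =a=> q1
  q1 = (b.0 + 0)\{a} :: =b=> q2
  q2 = 0\{a} :: stopped
Bisimilarity quotient blocks:
  B0 = {p0, q0}
  B1 = {p1, q1}
  B2 = {p2, q2}
p0 ∈ B0, q0 ∈ B0 → same block

bisimilar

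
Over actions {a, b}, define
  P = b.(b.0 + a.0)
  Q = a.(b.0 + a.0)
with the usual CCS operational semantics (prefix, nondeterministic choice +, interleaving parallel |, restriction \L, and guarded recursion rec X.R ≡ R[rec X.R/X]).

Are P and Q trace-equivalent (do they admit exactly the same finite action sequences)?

P's transition system — 3 states:
  u0 = b.(b.0 + a.0) → --b--▸ u1
  u1 = b.0 + a.0 → --a--▸ u2, --b--▸ u2
  u2 = 0 → deadlocked
Q's transition system — 3 states:
  v0 = a.(b.0 + a.0) → --a--▸ v1
  v1 = b.0 + a.0 → --a--▸ v2, --b--▸ v2
  v2 = 0 → deadlocked
Executing b from P (initial set {u0}):
  step 1 (b): {u1}
  P completes σ.
Executing b from Q (initial set {v0}):
  step 1 (b): ∅ (Q stuck)

trace-distinct — witness ⟨b⟩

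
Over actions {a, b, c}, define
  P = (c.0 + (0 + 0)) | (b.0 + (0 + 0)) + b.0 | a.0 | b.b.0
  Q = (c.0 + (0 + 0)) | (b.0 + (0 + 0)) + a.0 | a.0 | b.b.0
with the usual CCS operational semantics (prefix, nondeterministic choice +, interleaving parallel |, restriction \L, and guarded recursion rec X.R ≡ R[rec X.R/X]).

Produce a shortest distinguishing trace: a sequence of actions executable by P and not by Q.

bbb

LTS(P): 15 reachable states
  m0 = (c.0 + (0 + 0)) | (b.0 + (0 + 0)) + b.0 | a.0 | b.b.0 has moves —a→ m1, —b→ m2, —b→ m3, —b→ m4, —c→ m5
  m1 = b.0 | 0 | b.b.0 has moves —b→ m6, —b→ m7
  m2 = (c.0 + (0 + 0)) | 0 has moves —c→ m8
  m3 = 0 | a.0 | b.b.0 has moves —a→ m6, —b→ m9
  m4 = b.0 | a.0 | b.0 has moves —a→ m7, —b→ m10, —b→ m9
  m5 = 0 | (b.0 + (0 + 0)) has moves —b→ m8
  m6 = 0 | 0 | b.b.0 has moves —b→ m11
  m7 = b.0 | 0 | b.0 has moves —b→ m11, —b→ m12
  m8 = 0 | 0 has moves deadlocked
  m9 = 0 | a.0 | b.0 has moves —a→ m11, —b→ m13
  m10 = b.0 | a.0 | 0 has moves —a→ m12, —b→ m13
  m11 = 0 | 0 | b.0 has moves —b→ m14
  m12 = b.0 | 0 | 0 has moves —b→ m14
  m13 = 0 | a.0 | 0 has moves —a→ m14
  m14 = 0 | 0 | 0 has moves deadlocked
LTS(Q): 15 reachable states
  n0 = (c.0 + (0 + 0)) | (b.0 + (0 + 0)) + a.0 | a.0 | b.b.0 has moves —a→ n1, —a→ n2, —b→ n3, —b→ n4, —c→ n5
  n1 = 0 | a.0 | b.b.0 has moves —a→ n6, —b→ n7
  n2 = a.0 | 0 | b.b.0 has moves —a→ n6, —b→ n8
  n3 = (c.0 + (0 + 0)) | 0 has moves —c→ n9
  n4 = a.0 | a.0 | b.0 has moves —a→ n7, —a→ n8, —b→ n10
  n5 = 0 | (b.0 + (0 + 0)) has moves —b→ n9
  n6 = 0 | 0 | b.b.0 has moves —b→ n11
  n7 = 0 | a.0 | b.0 has moves —a→ n11, —b→ n12
  n8 = a.0 | 0 | b.0 has moves —a→ n11, —b→ n13
  n9 = 0 | 0 has moves deadlocked
  n10 = a.0 | a.0 | 0 has moves —a→ n12, —a→ n13
  n11 = 0 | 0 | b.0 has moves —b→ n14
  n12 = 0 | a.0 | 0 has moves —a→ n14
  n13 = a.0 | 0 | 0 has moves —a→ n14
  n14 = 0 | 0 | 0 has moves deadlocked
Run σ = ⟨bbb⟩ on P: start {m0}
  step 1 (b): {m2, m3, m4}
  step 2 (b): {m10, m9}
  step 3 (b): {m13}
  P completes σ.
Run σ = ⟨bbb⟩ on Q: start {n0}
  step 1 (b): {n3, n4}
  step 2 (b): {n10}
  step 3 (b): ∅ (Q stuck)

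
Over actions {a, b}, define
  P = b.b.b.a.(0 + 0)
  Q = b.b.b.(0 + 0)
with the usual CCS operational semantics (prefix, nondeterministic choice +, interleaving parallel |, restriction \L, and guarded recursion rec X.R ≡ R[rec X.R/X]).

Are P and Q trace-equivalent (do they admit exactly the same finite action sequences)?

trace-distinct — witness ⟨bbba⟩

P's transition system — 5 states:
  m0 = b.b.b.a.(0 + 0) ⊢ —b→ m1
  m1 = b.b.a.(0 + 0) ⊢ —b→ m2
  m2 = b.a.(0 + 0) ⊢ —b→ m3
  m3 = a.(0 + 0) ⊢ —a→ m4
  m4 = 0 + 0 ⊢ ·
Q's transition system — 4 states:
  n0 = b.b.b.(0 + 0) ⊢ —b→ n1
  n1 = b.b.(0 + 0) ⊢ —b→ n2
  n2 = b.(0 + 0) ⊢ —b→ n3
  n3 = 0 + 0 ⊢ ·
Run σ = ⟨bbba⟩ on P: start {m0}
  step 1 (b): {m1}
  step 2 (b): {m2}
  step 3 (b): {m3}
  step 4 (a): {m4}
  P completes σ.
Run σ = ⟨bbba⟩ on Q: start {n0}
  step 1 (b): {n1}
  step 2 (b): {n2}
  step 3 (b): {n3}
  step 4 (a): no successor for Q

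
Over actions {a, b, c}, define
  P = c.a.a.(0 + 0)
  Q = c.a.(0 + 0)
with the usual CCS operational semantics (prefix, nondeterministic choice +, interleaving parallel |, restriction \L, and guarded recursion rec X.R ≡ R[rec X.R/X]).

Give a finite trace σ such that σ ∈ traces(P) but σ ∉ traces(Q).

caa

LTS(P): 4 reachable states
  m0 = c.a.a.(0 + 0) has moves ··c··> m1
  m1 = a.a.(0 + 0) has moves ··a··> m2
  m2 = a.(0 + 0) has moves ··a··> m3
  m3 = 0 + 0 has moves stopped
LTS(Q): 3 reachable states
  n0 = c.a.(0 + 0) has moves ··c··> n1
  n1 = a.(0 + 0) has moves ··a··> n2
  n2 = 0 + 0 has moves stopped
Run σ = ⟨caa⟩ on P: start {m0}
  step 1 (c): {m1}
  step 2 (a): {m2}
  step 3 (a): {m3}
  P completes σ.
Run σ = ⟨caa⟩ on Q: start {n0}
  step 1 (c): {n1}
  step 2 (a): {n2}
  step 3 (a): ∅ (Q stuck)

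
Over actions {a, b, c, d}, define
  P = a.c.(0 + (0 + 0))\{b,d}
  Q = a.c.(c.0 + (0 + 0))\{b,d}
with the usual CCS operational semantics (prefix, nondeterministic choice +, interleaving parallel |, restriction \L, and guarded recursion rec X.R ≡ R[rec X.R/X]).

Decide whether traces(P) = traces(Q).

Reachable graph of P (3 states):
  m0 = a.c.(0 + (0 + 0))\{b,d} :: —a→ m1
  m1 = c.(0 + (0 + 0))\{b,d} :: —c→ m2
  m2 = (0 + (0 + 0))\{b,d} :: stopped
Reachable graph of Q (4 states):
  n0 = a.c.(c.0 + (0 + 0))\{b,d} :: —a→ n1
  n1 = c.(c.0 + (0 + 0))\{b,d} :: —c→ n2
  n2 = (c.0 + (0 + 0))\{b,d} :: —c→ n3
  n3 = 0\{b,d} :: stopped
Trace ⟨acc⟩ through Q, begin at {n0}:
  after a @ step 1: {n1}
  after c @ step 2: {n2}
  after c @ step 3: {n3}
  ✓ Q
Trace ⟨acc⟩ through P, begin at {m0}:
  after a @ step 1: {m1}
  after c @ step 2: {m2}
  after c @ step 3: ∅  — P cannot continue

NO — witness ⟨acc⟩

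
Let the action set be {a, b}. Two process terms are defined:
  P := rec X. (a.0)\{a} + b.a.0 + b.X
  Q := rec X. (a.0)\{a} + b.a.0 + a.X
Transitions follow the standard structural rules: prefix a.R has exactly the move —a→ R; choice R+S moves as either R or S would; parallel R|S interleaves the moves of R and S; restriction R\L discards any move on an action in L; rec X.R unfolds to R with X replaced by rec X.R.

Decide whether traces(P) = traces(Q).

Reachable graph of P (3 states):
  m0 = rec X. (a.0)\{a} + b.a.0 + b.X ⊢ --b--▸ m0, --b--▸ m1
  m1 = a.0 ⊢ --a--▸ m2
  m2 = 0 ⊢ deadlocked
Reachable graph of Q (3 states):
  n0 = rec X. (a.0)\{a} + b.a.0 + a.X ⊢ --a--▸ n0, --b--▸ n1
  n1 = a.0 ⊢ --a--▸ n2
  n2 = 0 ⊢ deadlocked
Run σ = ⟨bb⟩ on P: start {m0}
  after b @ step 1: {m0, m1}
  after b @ step 2: {m0, m1}
  — P admits the full trace.
Run σ = ⟨bb⟩ on Q: start {n0}
  after b @ step 1: {n1}
  after b @ step 2: ∅  — Q cannot continue

NO — witness ⟨bb⟩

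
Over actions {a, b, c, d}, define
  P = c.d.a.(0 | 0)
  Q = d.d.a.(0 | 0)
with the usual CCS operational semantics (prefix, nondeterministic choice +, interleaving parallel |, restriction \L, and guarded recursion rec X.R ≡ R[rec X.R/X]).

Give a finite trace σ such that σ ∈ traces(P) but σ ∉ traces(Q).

LTS(P): 4 reachable states
  p0 = c.d.a.(0 | 0) ⊢ —c→ p1
  p1 = d.a.(0 | 0) ⊢ —d→ p2
  p2 = a.(0 | 0) ⊢ —a→ p3
  p3 = 0 | 0 ⊢ ∅
LTS(Q): 4 reachable states
  q0 = d.d.a.(0 | 0) ⊢ —d→ q1
  q1 = d.a.(0 | 0) ⊢ —d→ q2
  q2 = a.(0 | 0) ⊢ —a→ q3
  q3 = 0 | 0 ⊢ ∅
Trace ⟨c⟩ through P, begin at {p0}:
  step 1 (c): {p1}
  ✓ P
Trace ⟨c⟩ through Q, begin at {q0}:
  step 1 (c): no successor for Q

c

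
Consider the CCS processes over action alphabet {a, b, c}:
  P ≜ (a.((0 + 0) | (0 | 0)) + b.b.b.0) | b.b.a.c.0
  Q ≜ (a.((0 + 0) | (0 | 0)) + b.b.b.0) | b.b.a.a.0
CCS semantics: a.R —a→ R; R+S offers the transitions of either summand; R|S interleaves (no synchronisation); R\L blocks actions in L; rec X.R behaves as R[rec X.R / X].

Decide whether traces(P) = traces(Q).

trace-distinct — witness ⟨bbac⟩

LTS(P): 25 reachable states
  m0 = (a.((0 + 0) | (0 | 0)) + b.b.b.0) | b.b.a.c.0 has moves ··a··> m1, ··b··> m2, ··b··> m3
  m1 = (0 + 0) | (0 | 0) | b.b.a.c.0 has moves ··b··> m4
  m2 = (a.((0 + 0) | (0 | 0)) + b.b.b.0) | b.a.c.0 has moves ··a··> m4, ··b··> m5, ··b··> m6
  m3 = b.b.0 | b.b.a.c.0 has moves ··b··> m6, ··b··> m7
  m4 = (0 + 0) | (0 | 0) | b.a.c.0 has moves ··b··> m8
  m5 = (a.((0 + 0) | (0 | 0)) + b.b.b.0) | a.c.0 has moves ··a··> m8, ··a··> m9, ··b··> m10
  m6 = b.b.0 | b.a.c.0 has moves ··b··> m10, ··b··> m11
  m7 = b.0 | b.b.a.c.0 has moves ··b··> m11, ··b··> m12
  m8 = (0 + 0) | (0 | 0) | a.c.0 has moves ··a··> m13
  m9 = (a.((0 + 0) | (0 | 0)) + b.b.b.0) | c.0 has moves ··a··> m13, ··b··> m14, ··c··> m15
  m10 = b.b.0 | a.c.0 has moves ··a··> m14, ··b··> m16
  m11 = b.0 | b.a.c.0 has moves ··b··> m16, ··b··> m17
  m12 = 0 | b.b.a.c.0 has moves ··b··> m17
  m13 = (0 + 0) | (0 | 0) | c.0 has moves ··c··> m18
  m14 = b.b.0 | c.0 has moves ··b··> m19, ··c··> m20
  m15 = (a.((0 + 0) | (0 | 0)) + b.b.b.0) | 0 has moves ··a··> m18, ··b··> m20
  m16 = b.0 | a.c.0 has moves ··a··> m19, ··b··> m21
  m17 = 0 | b.a.c.0 has moves ··b··> m21
  m18 = (0 + 0) | (0 | 0) | 0 has moves ·
  m19 = b.0 | c.0 has moves ··b··> m22, ··c··> m23
  m20 = b.b.0 | 0 has moves ··b··> m23
  m21 = 0 | a.c.0 has moves ··a··> m22
  m22 = 0 | c.0 has moves ··c··> m24
  m23 = b.0 | 0 has moves ··b··> m24
  m24 = 0 | 0 has moves ·
LTS(Q): 25 reachable states
  n0 = (a.((0 + 0) | (0 | 0)) + b.b.b.0) | b.b.a.a.0 has moves ··a··> n1, ··b··> n2, ··b··> n3
  n1 = (0 + 0) | (0 | 0) | b.b.a.a.0 has moves ··b··> n4
  n2 = (a.((0 + 0) | (0 | 0)) + b.b.b.0) | b.a.a.0 has moves ··a··> n4, ··b··> n5, ··b··> n6
  n3 = b.b.0 | b.b.a.a.0 has moves ··b··> n6, ··b··> n7
  n4 = (0 + 0) | (0 | 0) | b.a.a.0 has moves ··b··> n8
  n5 = (a.((0 + 0) | (0 | 0)) + b.b.b.0) | a.a.0 has moves ··a··> n8, ··a··> n9, ··b··> n10
  n6 = b.b.0 | b.a.a.0 has moves ··b··> n10, ··b··> n11
  n7 = b.0 | b.b.a.a.0 has moves ··b··> n11, ··b··> n12
  n8 = (0 + 0) | (0 | 0) | a.a.0 has moves ··a··> n13
  n9 = (a.((0 + 0) | (0 | 0)) + b.b.b.0) | a.0 has moves ··a··> n13, ··a··> n14, ··b··> n15
  n10 = b.b.0 | a.a.0 has moves ··a··> n15, ··b··> n16
  n11 = b.0 | b.a.a.0 has moves ··b··> n16, ··b··> n17
  n12 = 0 | b.b.a.a.0 has moves ··b··> n17
  n13 = (0 + 0) | (0 | 0) | a.0 has moves ··a··> n18
  n14 = (a.((0 + 0) | (0 | 0)) + b.b.b.0) | 0 has moves ··a··> n18, ··b··> n19
  n15 = b.b.0 | a.0 has moves ··a··> n19, ··b··> n20
  n16 = b.0 | a.a.0 has moves ··a··> n20, ··b··> n21
  n17 = 0 | b.a.a.0 has moves ··b··> n21
  n18 = (0 + 0) | (0 | 0) | 0 has moves ·
  n19 = b.b.0 | 0 has moves ··b··> n22
  n20 = b.0 | a.0 has moves ··a··> n22, ··b··> n23
  n21 = 0 | a.a.0 has moves ··a··> n23
  n22 = b.0 | 0 has moves ··b··> n24
  n23 = 0 | a.0 has moves ··a··> n24
  n24 = 0 | 0 has moves ·
Run σ = ⟨bbac⟩ on P: start {m0}
  after b @ step 1: {m2, m3}
  after b @ step 2: {m5, m6, m7}
  after a @ step 3: {m8, m9}
  after c @ step 4: {m15}
  ✓ P
Run σ = ⟨bbac⟩ on Q: start {n0}
  after b @ step 1: {n2, n3}
  after b @ step 2: {n5, n6, n7}
  after a @ step 3: {n8, n9}
  after c @ step 4: no successor for Q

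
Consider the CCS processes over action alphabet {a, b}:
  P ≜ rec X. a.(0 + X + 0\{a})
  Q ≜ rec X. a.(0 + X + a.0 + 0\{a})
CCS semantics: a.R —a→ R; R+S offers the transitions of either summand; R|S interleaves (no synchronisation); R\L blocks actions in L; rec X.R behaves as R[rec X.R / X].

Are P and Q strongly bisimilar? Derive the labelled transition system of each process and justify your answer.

NO

LTS(P): 2 reachable states
  u0 = rec X. a.(0 + X + 0\{a}) has moves —a→ u1
  u1 = 0 + (rec X. a.(0 + X + 0\{a})) + 0\{a} has moves —a→ u1
LTS(Q): 3 reachable states
  v0 = rec X. a.(0 + X + a.0 + 0\{a}) has moves —a→ v1
  v1 = 0 + (rec X. a.(0 + X + a.0 + 0\{a})) + a.0 + 0\{a} has moves —a→ v1, —a→ v2
  v2 = 0 has moves deadlocked
Coarsest stable partition (strong bisimilarity classes):
  B0 = {u0, u1}
  B1 = {v0}
  B2 = {v1}
  B3 = {v2}
u0 ∈ B0, v0 ∈ B1 → different blocks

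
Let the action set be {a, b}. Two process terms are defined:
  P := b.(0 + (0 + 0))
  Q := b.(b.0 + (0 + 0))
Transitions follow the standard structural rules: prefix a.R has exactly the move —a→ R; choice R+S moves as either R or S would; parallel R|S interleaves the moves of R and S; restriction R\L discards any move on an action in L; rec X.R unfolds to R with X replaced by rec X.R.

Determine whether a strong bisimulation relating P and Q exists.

NO

P's transition system — 2 states:
  s0 = b.(0 + (0 + 0)) → =b=> s1
  s1 = 0 + (0 + 0) → ·
Q's transition system — 3 states:
  t0 = b.(b.0 + (0 + 0)) → =b=> t1
  t1 = b.0 + (0 + 0) → =b=> t2
  t2 = 0 → ·
Bisimilarity quotient blocks:
  B0 = {s0, t1}
  B1 = {s1, t2}
  B2 = {t0}
s0 ∈ B0, t0 ∈ B2 → different blocks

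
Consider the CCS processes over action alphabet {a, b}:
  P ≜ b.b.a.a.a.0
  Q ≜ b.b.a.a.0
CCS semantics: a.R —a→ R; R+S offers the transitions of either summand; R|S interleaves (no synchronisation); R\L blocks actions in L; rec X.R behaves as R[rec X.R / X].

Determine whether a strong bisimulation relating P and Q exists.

Reachable graph of P (6 states):
  s0 = b.b.a.a.a.0 → --b--▸ s1
  s1 = b.a.a.a.0 → --b--▸ s2
  s2 = a.a.a.0 → --a--▸ s3
  s3 = a.a.0 → --a--▸ s4
  s4 = a.0 → --a--▸ s5
  s5 = 0 → deadlocked
Reachable graph of Q (5 states):
  t0 = b.b.a.a.0 → --b--▸ t1
  t1 = b.a.a.0 → --b--▸ t2
  t2 = a.a.0 → --a--▸ t3
  t3 = a.0 → --a--▸ t4
  t4 = 0 → deadlocked
Partition-refinement fixed point:
  B0 = {s0}
  B1 = {s1}
  B2 = {s2}
  B3 = {s3, t2}
  B4 = {s4, t3}
  B5 = {s5, t4}
  B6 = {t0}
  B7 = {t1}
s0 ∈ B0, t0 ∈ B6 → different blocks

P ≁ Q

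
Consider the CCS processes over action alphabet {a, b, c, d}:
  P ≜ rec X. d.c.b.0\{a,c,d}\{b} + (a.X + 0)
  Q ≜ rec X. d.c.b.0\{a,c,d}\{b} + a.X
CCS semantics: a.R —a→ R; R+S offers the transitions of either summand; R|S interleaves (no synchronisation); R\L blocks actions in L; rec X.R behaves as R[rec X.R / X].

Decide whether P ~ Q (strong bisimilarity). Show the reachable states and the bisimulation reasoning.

P's transition system — 4 states:
  m0 = rec X. d.c.b.0\{a,c,d}\{b} + (a.X + 0) ⊢ =a=> m0, =d=> m1
  m1 = c.b.0\{a,c,d}\{b} ⊢ =c=> m2
  m2 = b.0\{a,c,d}\{b} ⊢ =b=> m3
  m3 = 0\{a,c,d}\{b} ⊢ (no moves)
Q's transition system — 4 states:
  n0 = rec X. d.c.b.0\{a,c,d}\{b} + a.X ⊢ =a=> n0, =d=> n1
  n1 = c.b.0\{a,c,d}\{b} ⊢ =c=> n2
  n2 = b.0\{a,c,d}\{b} ⊢ =b=> n3
  n3 = 0\{a,c,d}\{b} ⊢ (no moves)
Coarsest stable partition (strong bisimilarity classes):
  B0 = {m0, n0}
  B1 = {m1, n1}
  B2 = {m2, n2}
  B3 = {m3, n3}
m0 ∈ B0, n0 ∈ B0 → same block

P ~ Q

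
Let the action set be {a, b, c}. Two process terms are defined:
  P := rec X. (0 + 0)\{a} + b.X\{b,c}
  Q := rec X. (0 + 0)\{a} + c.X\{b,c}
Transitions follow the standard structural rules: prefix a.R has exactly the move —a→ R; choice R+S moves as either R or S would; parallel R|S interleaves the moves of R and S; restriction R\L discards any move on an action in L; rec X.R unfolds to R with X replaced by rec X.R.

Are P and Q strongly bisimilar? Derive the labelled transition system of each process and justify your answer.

Reachable graph of P (2 states):
  m0 = rec X. (0 + 0)\{a} + b.X\{b,c} has moves ··b··> m1
  m1 = (rec X. (0 + 0)\{a} + b.X\{b,c})\{b,c} has moves deadlocked
Reachable graph of Q (2 states):
  n0 = rec X. (0 + 0)\{a} + c.X\{b,c} has moves ··c··> n1
  n1 = (rec X. (0 + 0)\{a} + c.X\{b,c})\{b,c} has moves deadlocked
Bisimilarity quotient blocks:
  B0 = {m0}
  B1 = {m1, n1}
  B2 = {n0}
m0 ∈ B0, n0 ∈ B2 → different blocks

not bisimilar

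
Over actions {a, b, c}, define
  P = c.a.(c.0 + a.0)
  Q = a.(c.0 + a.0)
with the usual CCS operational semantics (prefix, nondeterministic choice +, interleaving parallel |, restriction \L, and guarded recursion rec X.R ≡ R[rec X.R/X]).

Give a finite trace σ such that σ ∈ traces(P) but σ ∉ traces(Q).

P's transition system — 4 states:
  p0 = c.a.(c.0 + a.0) | --c--▸ p1
  p1 = a.(c.0 + a.0) | --a--▸ p2
  p2 = c.0 + a.0 | --a--▸ p3, --c--▸ p3
  p3 = 0 | (no moves)
Q's transition system — 3 states:
  q0 = a.(c.0 + a.0) | --a--▸ q1
  q1 = c.0 + a.0 | --a--▸ q2, --c--▸ q2
  q2 = 0 | (no moves)
Executing c from P (initial set {p0}):
  [1] c ⇒ {p1}
  — P admits the full trace.
Executing c from Q (initial set {q0}):
  [1] c ⇒ no successor for Q

c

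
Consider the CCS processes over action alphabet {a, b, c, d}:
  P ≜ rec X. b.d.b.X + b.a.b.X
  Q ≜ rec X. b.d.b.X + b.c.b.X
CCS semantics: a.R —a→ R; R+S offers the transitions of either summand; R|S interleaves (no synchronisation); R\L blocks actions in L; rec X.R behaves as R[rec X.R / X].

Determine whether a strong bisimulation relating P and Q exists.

LTS(P): 4 reachable states
  p0 = rec X. b.d.b.X + b.a.b.X ⊢ =b=> p1, =b=> p2
  p1 = a.b.(rec X. b.d.b.X + b.a.b.X) ⊢ =a=> p3
  p2 = d.b.(rec X. b.d.b.X + b.a.b.X) ⊢ =d=> p3
  p3 = b.(rec X. b.d.b.X + b.a.b.X) ⊢ =b=> p0
LTS(Q): 4 reachable states
  q0 = rec X. b.d.b.X + b.c.b.X ⊢ =b=> q1, =b=> q2
  q1 = c.b.(rec X. b.d.b.X + b.c.b.X) ⊢ =c=> q3
  q2 = d.b.(rec X. b.d.b.X + b.c.b.X) ⊢ =d=> q3
  q3 = b.(rec X. b.d.b.X + b.c.b.X) ⊢ =b=> q0
Coarsest stable partition (strong bisimilarity classes):
  B0 = {p0}
  B1 = {p2}
  B2 = {p3}
  B3 = {p1}
  B4 = {q0}
  B5 = {q1}
  B6 = {q3}
  B7 = {q2}
p0 ∈ B0, q0 ∈ B4 → different blocks

NO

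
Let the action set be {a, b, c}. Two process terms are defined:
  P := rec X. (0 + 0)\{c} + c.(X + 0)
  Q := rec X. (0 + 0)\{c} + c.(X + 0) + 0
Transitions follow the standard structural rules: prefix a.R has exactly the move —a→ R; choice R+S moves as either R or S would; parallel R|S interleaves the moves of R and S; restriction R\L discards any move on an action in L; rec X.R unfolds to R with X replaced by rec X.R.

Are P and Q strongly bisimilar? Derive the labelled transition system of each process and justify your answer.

bisimilar

Reachable graph of P (2 states):
  s0 = rec X. (0 + 0)\{c} + c.(X + 0) has moves —c→ s1
  s1 = (rec X. (0 + 0)\{c} + c.(X + 0)) + 0 has moves —c→ s1
Reachable graph of Q (2 states):
  t0 = rec X. (0 + 0)\{c} + c.(X + 0) + 0 has moves —c→ t1
  t1 = (rec X. (0 + 0)\{c} + c.(X + 0) + 0) + 0 has moves —c→ t1
Bisimilarity quotient blocks:
  B0 = {s0, s1, t0, t1}
s0 ∈ B0, t0 ∈ B0 → same block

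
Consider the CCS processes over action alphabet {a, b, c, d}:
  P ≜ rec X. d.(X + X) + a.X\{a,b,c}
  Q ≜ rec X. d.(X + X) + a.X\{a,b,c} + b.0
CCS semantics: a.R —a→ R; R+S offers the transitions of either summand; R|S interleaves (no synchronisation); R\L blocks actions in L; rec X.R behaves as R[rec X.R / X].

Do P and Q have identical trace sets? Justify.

traces(P) ≠ traces(Q) — witness ⟨b⟩

LTS(P): 4 reachable states
  m0 = rec X. d.(X + X) + a.X\{a,b,c} → —a→ m1, —d→ m2
  m1 = (rec X. d.(X + X) + a.X\{a,b,c})\{a,b,c} → —d→ m3
  m2 = (rec X. d.(X + X) + a.X\{a,b,c}) + (rec X. d.(X + X) + a.X\{a,b,c}) → —a→ m1, —d→ m2
  m3 = ((rec X. d.(X + X) + a.X\{a,b,c}) + (rec X. d.(X + X) + a.X\{a,b,c}))\{a,b,c} → —d→ m3
LTS(Q): 5 reachable states
  n0 = rec X. d.(X + X) + a.X\{a,b,c} + b.0 → —a→ n1, —b→ n2, —d→ n3
  n1 = (rec X. d.(X + X) + a.X\{a,b,c} + b.0)\{a,b,c} → —d→ n4
  n2 = 0 → ·
  n3 = (rec X. d.(X + X) + a.X\{a,b,c} + b.0) + (rec X. d.(X + X) + a.X\{a,b,c} + b.0) → —a→ n1, —b→ n2, —d→ n3
  n4 = ((rec X. d.(X + X) + a.X\{a,b,c} + b.0) + (rec X. d.(X + X) + a.X\{a,b,c} + b.0))\{a,b,c} → —d→ n4
Executing b from Q (initial set {n0}):
  [1] b ⇒ {n2}
  Q completes σ.
Executing b from P (initial set {m0}):
  [1] b ⇒ ∅ (P stuck)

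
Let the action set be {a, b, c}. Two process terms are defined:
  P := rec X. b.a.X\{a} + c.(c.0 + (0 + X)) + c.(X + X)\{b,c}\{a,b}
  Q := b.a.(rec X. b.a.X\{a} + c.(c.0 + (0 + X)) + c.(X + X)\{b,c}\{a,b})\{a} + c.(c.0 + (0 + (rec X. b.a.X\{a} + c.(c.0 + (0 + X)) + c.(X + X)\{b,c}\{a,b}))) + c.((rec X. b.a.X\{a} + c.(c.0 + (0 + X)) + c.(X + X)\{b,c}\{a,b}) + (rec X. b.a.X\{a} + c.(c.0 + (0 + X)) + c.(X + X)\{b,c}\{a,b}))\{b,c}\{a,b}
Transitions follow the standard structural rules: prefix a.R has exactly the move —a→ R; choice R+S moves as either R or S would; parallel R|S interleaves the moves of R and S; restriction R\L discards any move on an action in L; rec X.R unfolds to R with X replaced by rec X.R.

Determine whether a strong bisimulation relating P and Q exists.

LTS(P): 10 reachable states
  s0 = rec X. b.a.X\{a} + c.(c.0 + (0 + X)) + c.(X + X)\{b,c}\{a,b} | —b→ s1, —c→ s2, —c→ s3
  s1 = a.(rec X. b.a.X\{a} + c.(c.0 + (0 + X)) + c.(X + X)\{b,c}\{a,b})\{a} | —a→ s4
  s2 = ((rec X. b.a.X\{a} + c.(c.0 + (0 + X)) + c.(X + X)\{b,c}\{a,b}) + (rec X. b.a.X\{a} + c.(c.0 + (0 + X)) + c.(X + X)\{b,c}\{a,b}))\{b,c}\{a,b} | deadlocked
  s3 = c.0 + (0 + (rec X. b.a.X\{a} + c.(c.0 + (0 + X)) + c.(X + X)\{b,c}\{a,b})) | —b→ s1, —c→ s2, —c→ s3, —c→ s5
  s4 = (rec X. b.a.X\{a} + c.(c.0 + (0 + X)) + c.(X + X)\{b,c}\{a,b})\{a} | —b→ s6, —c→ s7, —c→ s8
  s5 = 0 | deadlocked
  s6 = (a.(rec X. b.a.X\{a} + c.(c.0 + (0 + X)) + c.(X + X)\{b,c}\{a,b})\{a})\{a} | deadlocked
  s7 = ((rec X. b.a.X\{a} + c.(c.0 + (0 + X)) + c.(X + X)\{b,c}\{a,b}) + (rec X. b.a.X\{a} + c.(c.0 + (0 + X)) + c.(X + X)\{b,c}\{a,b}))\{b,c}\{a,b}\{a} | deadlocked
  s8 = (c.0 + (0 + (rec X. b.a.X\{a} + c.(c.0 + (0 + X)) + c.(X + X)\{b,c}\{a,b})))\{a} | —b→ s6, —c→ s7, —c→ s8, —c→ s9
  s9 = 0\{a} | deadlocked
LTS(Q): 10 reachable states
  t0 = b.a.(rec X. b.a.X\{a} + c.(c.0 + (0 + X)) + c.(X + X)\{b,c}\{a,b})\{a} + c.(c.0 + (0 + (rec X. b.a.X\{a} + c.(c.0 + (0 + X)) + c.(X + X)\{b,c}\{a,b}))) + c.((rec X. b.a.X\{a} + c.(c.0 + (0 + X)) + c.(X + X)\{b,c}\{a,b}) + (rec X. b.a.X\{a} + c.(c.0 + (0 + X)) + c.(X + X)\{b,c}\{a,b}))\{b,c}\{a,b} | —b→ t1, —c→ t2, —c→ t3
  t1 = a.(rec X. b.a.X\{a} + c.(c.0 + (0 + X)) + c.(X + X)\{b,c}\{a,b})\{a} | —a→ t4
  t2 = ((rec X. b.a.X\{a} + c.(c.0 + (0 + X)) + c.(X + X)\{b,c}\{a,b}) + (rec X. b.a.X\{a} + c.(c.0 + (0 + X)) + c.(X + X)\{b,c}\{a,b}))\{b,c}\{a,b} | deadlocked
  t3 = c.0 + (0 + (rec X. b.a.X\{a} + c.(c.0 + (0 + X)) + c.(X + X)\{b,c}\{a,b})) | —b→ t1, —c→ t2, —c→ t3, —c→ t5
  t4 = (rec X. b.a.X\{a} + c.(c.0 + (0 + X)) + c.(X + X)\{b,c}\{a,b})\{a} | —b→ t6, —c→ t7, —c→ t8
  t5 = 0 | deadlocked
  t6 = (a.(rec X. b.a.X\{a} + c.(c.0 + (0 + X)) + c.(X + X)\{b,c}\{a,b})\{a})\{a} | deadlocked
  t7 = ((rec X. b.a.X\{a} + c.(c.0 + (0 + X)) + c.(X + X)\{b,c}\{a,b}) + (rec X. b.a.X\{a} + c.(c.0 + (0 + X)) + c.(X + X)\{b,c}\{a,b}))\{b,c}\{a,b}\{a} | deadlocked
  t8 = (c.0 + (0 + (rec X. b.a.X\{a} + c.(c.0 + (0 + X)) + c.(X + X)\{b,c}\{a,b})))\{a} | —b→ t6, —c→ t7, —c→ t8, —c→ t9
  t9 = 0\{a} | deadlocked
Bisimilarity quotient blocks:
  B0 = {s0, s3, t0, t3}
  B1 = {s2, s5, s6, s7, s9, t2, t5, t6, t7, t9}
  B2 = {s1, t1}
  B3 = {s4, s8, t4, t8}
s0 ∈ B0, t0 ∈ B0 → same block

P ~ Q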